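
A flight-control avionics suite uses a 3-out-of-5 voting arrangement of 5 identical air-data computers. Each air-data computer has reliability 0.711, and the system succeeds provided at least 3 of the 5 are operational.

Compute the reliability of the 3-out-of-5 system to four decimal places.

0.8512

R = Σ_{i=3}^{5} C(5,i) p^i (1−p)^{5−i} with p = 0.711
C(5,3)·0.711^3·0.289^2 = 0.300196
C(5,4)·0.711^4·0.289^1 = 0.369272
C(5,5)·0.711^5·0.289^0 = 0.181697
Sum = 0.8512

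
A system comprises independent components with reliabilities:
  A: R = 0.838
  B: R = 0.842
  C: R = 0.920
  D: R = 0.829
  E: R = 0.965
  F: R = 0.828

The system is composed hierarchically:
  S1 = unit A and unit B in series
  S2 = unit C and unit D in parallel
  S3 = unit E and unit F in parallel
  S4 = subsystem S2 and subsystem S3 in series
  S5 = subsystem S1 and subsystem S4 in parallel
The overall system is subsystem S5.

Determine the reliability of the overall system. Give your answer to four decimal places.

Series (A and B): 0.838000 × 0.842000 = 0.705596
Parallel (C and D): 1 − (1 − 0.920000)(1 − 0.829000) = 0.986320
Parallel (E and F): 1 − (1 − 0.965000)(1 − 0.828000) = 0.993980
Series ([0.986320] and [0.993980]): 0.986320 × 0.993980 = 0.980382
Parallel ([0.705596] and [0.980382]): 1 − (1 − 0.705596)(1 − 0.980382) = 0.9942

0.9942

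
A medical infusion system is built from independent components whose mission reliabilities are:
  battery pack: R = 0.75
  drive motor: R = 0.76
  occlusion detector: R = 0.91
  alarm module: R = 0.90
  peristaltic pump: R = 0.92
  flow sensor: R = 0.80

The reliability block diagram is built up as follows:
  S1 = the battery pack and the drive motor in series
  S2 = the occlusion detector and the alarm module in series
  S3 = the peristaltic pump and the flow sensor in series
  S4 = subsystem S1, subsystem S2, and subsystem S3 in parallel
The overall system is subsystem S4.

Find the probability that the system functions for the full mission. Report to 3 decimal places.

Series (battery pack and drive motor): 0.75000 × 0.76000 = 0.57000
Series (occlusion detector and alarm module): 0.91000 × 0.90000 = 0.81900
Series (peristaltic pump and flow sensor): 0.92000 × 0.80000 = 0.73600
Parallel ([0.57000], [0.81900], and [0.73600]): 1 − (1 − 0.57000)(1 − 0.81900)(1 − 0.73600) = 0.979

0.979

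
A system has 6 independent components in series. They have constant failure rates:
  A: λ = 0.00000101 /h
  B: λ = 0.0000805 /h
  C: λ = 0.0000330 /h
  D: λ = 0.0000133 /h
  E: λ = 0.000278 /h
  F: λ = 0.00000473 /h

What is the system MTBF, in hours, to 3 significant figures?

2440

Series of exponential components: λ_sys = Σ λ_i
λ_sys = 0.00000101 + 0.0000805 + 0.0000330 + 0.0000133 + 0.000278 + 0.00000473 = 4.1054e-04 /h
MTBF = 1 / λ_sys = 2440 h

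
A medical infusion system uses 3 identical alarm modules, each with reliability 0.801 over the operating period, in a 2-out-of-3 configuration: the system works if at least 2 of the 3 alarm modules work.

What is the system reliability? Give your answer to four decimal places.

R = Σ_{i=2}^{3} C(3,i) p^i (1−p)^{3−i} with p = 0.801
C(3,2)·0.801^2·0.199^1 = 0.383036
C(3,3)·0.801^3·0.199^0 = 0.513922
Sum = 0.8970

0.8970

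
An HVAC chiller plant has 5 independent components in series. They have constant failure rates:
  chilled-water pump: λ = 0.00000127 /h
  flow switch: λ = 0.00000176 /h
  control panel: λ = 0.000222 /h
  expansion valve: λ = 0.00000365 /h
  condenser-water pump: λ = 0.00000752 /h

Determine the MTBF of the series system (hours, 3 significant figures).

Series of exponential components: λ_sys = Σ λ_i
λ_sys = 0.00000127 + 0.00000176 + 0.000222 + 0.00000365 + 0.00000752 = 2.3620e-04 /h
MTBF = 1 / λ_sys = 4230 h

4230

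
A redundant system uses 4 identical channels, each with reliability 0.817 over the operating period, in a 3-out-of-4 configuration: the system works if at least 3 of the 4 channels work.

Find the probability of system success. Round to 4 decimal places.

R = Σ_{i=3}^{4} C(4,i) p^i (1−p)^{4−i} with p = 0.817
C(4,3)·0.817^3·0.183^1 = 0.399188
C(4,4)·0.817^4·0.183^0 = 0.445542
Sum = 0.8447

0.8447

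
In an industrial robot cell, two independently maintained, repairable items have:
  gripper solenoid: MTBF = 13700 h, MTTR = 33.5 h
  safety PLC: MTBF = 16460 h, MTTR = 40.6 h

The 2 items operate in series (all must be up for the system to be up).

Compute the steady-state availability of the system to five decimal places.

A(gripper solenoid) = MTBF/(MTBF+MTTR) = 13700/(13700+33.5) = 0.997561
A(safety PLC) = MTBF/(MTBF+MTTR) = 16460/(16460+40.6) = 0.997539
Series availability: 0.997561 × 0.997539 = 0.99511

0.99511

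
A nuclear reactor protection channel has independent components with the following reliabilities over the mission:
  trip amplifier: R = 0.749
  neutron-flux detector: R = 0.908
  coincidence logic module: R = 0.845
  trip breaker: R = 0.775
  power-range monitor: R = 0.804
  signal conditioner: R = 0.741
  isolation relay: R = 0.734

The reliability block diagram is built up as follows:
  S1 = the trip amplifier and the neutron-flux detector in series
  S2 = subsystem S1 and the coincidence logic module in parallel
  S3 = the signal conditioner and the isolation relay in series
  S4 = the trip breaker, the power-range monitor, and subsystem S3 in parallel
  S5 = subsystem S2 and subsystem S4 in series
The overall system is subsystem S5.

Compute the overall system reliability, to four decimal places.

Series (trip amplifier and neutron-flux detector): 0.749000 × 0.908000 = 0.680092
Parallel ([0.680092] and coincidence logic module): 1 − (1 − 0.680092)(1 − 0.845000) = 0.950414
Series (signal conditioner and isolation relay): 0.741000 × 0.734000 = 0.543894
Parallel (trip breaker, power-range monitor, and [0.543894]): 1 − (1 − 0.775000)(1 − 0.804000)(1 − 0.543894) = 0.979886
Series ([0.950414] and [0.979886]): 0.950414 × 0.979886 = 0.9313

0.9313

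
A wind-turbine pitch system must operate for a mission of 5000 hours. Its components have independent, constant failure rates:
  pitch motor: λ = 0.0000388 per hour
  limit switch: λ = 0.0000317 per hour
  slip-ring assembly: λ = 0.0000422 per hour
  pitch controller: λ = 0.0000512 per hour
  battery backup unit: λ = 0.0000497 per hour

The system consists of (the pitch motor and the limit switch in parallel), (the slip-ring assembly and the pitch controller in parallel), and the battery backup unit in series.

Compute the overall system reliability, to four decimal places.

R(pitch motor) = exp(−0.0000388 × 5000) = 0.823658
R(limit switch) = exp(−0.0000317 × 5000) = 0.853423
R(slip-ring assembly) = exp(−0.0000422 × 5000) = 0.809774
R(pitch controller) = exp(−0.0000512 × 5000) = 0.774142
R(battery backup unit) = exp(−0.0000497 × 5000) = 0.779970
Parallel (pitch motor and limit switch): 1 − (1 − 0.823658)(1 − 0.853423) = 0.974152
Parallel (slip-ring assembly and pitch controller): 1 − (1 − 0.809774)(1 − 0.774142) = 0.957036
Series ([0.974152], [0.957036], and battery backup unit): 0.974152 × 0.957036 × 0.779970 = 0.7272

0.7272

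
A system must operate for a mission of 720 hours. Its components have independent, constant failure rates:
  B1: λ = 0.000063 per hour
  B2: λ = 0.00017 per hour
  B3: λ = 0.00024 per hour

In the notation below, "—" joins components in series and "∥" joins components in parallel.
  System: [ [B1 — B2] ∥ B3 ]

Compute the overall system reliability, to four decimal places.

0.9755

R(B1) = exp(−0.000063 × 720) = 0.955653
R(B2) = exp(−0.00017 × 720) = 0.884794
R(B3) = exp(−0.00024 × 720) = 0.841306
Series (B1 and B2): 0.955653 × 0.884794 = 0.845556
Parallel ([0.845556] and B3): 1 − (1 − 0.845556)(1 − 0.841306) = 0.9755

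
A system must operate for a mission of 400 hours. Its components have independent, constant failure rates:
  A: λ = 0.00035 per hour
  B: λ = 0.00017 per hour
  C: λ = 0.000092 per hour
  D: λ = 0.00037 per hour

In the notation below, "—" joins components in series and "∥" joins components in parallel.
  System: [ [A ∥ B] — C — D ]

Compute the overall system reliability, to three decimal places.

0.824

R(A) = exp(−0.00035 × 400) = 0.86936
R(B) = exp(−0.00017 × 400) = 0.93426
R(C) = exp(−0.000092 × 400) = 0.96387
R(D) = exp(−0.00037 × 400) = 0.86243
Parallel (A and B): 1 − (1 − 0.86936)(1 − 0.93426) = 0.99141
Series ([0.99141], C, and D): 0.99141 × 0.96387 × 0.86243 = 0.824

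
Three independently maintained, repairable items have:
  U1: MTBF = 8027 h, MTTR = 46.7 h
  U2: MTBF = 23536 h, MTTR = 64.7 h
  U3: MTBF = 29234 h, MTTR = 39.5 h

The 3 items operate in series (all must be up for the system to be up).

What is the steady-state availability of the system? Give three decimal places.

A(U1) = MTBF/(MTBF+MTTR) = 8027/(8027+46.7) = 0.994216
A(U2) = MTBF/(MTBF+MTTR) = 23536/(23536+64.7) = 0.997259
A(U3) = MTBF/(MTBF+MTTR) = 29234/(29234+39.5) = 0.998651
Series availability: 0.994216 × 0.997259 × 0.998651 = 0.990

0.990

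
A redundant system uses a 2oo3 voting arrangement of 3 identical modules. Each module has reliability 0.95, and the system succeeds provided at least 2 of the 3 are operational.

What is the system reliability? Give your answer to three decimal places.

0.993

R = Σ_{i=2}^{3} C(3,i) p^i (1−p)^{3−i} with p = 0.95
C(3,2)·0.95^2·0.05^1 = 0.13538
C(3,3)·0.95^3·0.05^0 = 0.85738
Sum = 0.993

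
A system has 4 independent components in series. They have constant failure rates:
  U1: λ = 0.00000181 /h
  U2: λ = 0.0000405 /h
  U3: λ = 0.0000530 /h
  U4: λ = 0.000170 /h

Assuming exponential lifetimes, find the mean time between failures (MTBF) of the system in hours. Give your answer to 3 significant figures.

Series of exponential components: λ_sys = Σ λ_i
λ_sys = 0.00000181 + 0.0000405 + 0.0000530 + 0.000170 = 2.6531e-04 /h
MTBF = 1 / λ_sys = 3770 h

3770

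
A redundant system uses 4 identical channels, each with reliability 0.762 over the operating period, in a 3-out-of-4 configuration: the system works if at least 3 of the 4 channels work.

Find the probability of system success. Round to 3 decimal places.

R = Σ_{i=3}^{4} C(4,i) p^i (1−p)^{4−i} with p = 0.762
C(4,3)·0.762^3·0.238^1 = 0.42121
C(4,4)·0.762^4·0.238^0 = 0.33715
Sum = 0.758

0.758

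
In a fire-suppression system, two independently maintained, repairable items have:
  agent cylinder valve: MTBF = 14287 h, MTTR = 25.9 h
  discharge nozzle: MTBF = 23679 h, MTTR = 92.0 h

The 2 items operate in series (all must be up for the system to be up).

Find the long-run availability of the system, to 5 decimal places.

A(agent cylinder valve) = MTBF/(MTBF+MTTR) = 14287/(14287+25.9) = 0.998190
A(discharge nozzle) = MTBF/(MTBF+MTTR) = 23679/(23679+92.0) = 0.996130
Series availability: 0.998190 × 0.996130 = 0.99433

0.99433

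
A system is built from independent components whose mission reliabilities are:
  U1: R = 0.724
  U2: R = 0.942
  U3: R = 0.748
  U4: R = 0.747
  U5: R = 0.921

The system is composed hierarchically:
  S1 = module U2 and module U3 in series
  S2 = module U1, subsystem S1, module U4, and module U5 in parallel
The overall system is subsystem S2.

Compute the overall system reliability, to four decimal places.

0.9984

Series (U2 and U3): 0.942000 × 0.748000 = 0.704616
Parallel (U1, [0.704616], U4, and U5): 1 − (1 − 0.724000)(1 − 0.704616)(1 − 0.747000)(1 − 0.921000) = 0.9984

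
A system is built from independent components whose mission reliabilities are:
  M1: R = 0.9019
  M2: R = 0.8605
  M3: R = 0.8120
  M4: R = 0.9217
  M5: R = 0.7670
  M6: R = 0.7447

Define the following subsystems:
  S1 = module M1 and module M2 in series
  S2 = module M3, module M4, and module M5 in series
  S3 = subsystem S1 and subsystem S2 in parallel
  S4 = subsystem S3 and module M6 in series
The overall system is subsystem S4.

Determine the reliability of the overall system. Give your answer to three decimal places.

Series (M1 and M2): 0.90190 × 0.86050 = 0.77608
Series (M3, M4, and M5): 0.81200 × 0.92170 × 0.76700 = 0.57404
Parallel ([0.77608] and [0.57404]): 1 − (1 − 0.77608)(1 − 0.57404) = 0.90462
Series ([0.90462] and M6): 0.90462 × 0.74470 = 0.674

0.674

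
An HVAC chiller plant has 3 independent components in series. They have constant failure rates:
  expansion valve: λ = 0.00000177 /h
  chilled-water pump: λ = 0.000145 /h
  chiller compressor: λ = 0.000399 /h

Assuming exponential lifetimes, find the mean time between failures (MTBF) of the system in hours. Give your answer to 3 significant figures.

1830

Series of exponential components: λ_sys = Σ λ_i
λ_sys = 0.00000177 + 0.000145 + 0.000399 = 5.4577e-04 /h
MTBF = 1 / λ_sys = 1830 h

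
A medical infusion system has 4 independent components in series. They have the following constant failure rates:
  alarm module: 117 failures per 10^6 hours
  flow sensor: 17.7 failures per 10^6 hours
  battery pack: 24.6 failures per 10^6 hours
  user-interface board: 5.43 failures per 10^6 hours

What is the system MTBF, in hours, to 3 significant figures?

Series of exponential components: λ_sys = Σ λ_i
λ_sys = 0.000117 + 0.0000177 + 0.0000246 + 0.00000543 = 1.6473e-04 /h
MTBF = 1 / λ_sys = 6070 h

6070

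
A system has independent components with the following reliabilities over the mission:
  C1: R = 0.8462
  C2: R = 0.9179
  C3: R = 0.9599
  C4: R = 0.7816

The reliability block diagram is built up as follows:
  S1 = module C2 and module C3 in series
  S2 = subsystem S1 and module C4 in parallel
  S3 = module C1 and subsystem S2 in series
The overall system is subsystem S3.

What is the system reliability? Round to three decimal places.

Series (C2 and C3): 0.91790 × 0.95990 = 0.88109
Parallel ([0.88109] and C4): 1 − (1 − 0.88109)(1 − 0.78160) = 0.97403
Series (C1 and [0.97403]): 0.84620 × 0.97403 = 0.824

0.824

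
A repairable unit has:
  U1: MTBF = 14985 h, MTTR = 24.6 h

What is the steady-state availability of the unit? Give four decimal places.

A(U1) = MTBF/(MTBF+MTTR) = 14985/(14985+24.6) = 0.9984

0.9984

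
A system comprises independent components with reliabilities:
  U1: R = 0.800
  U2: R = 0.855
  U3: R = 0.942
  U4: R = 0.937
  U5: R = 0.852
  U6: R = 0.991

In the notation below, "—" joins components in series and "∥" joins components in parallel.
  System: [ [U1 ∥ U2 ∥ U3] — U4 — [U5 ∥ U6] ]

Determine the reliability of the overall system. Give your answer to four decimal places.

0.9342

Parallel (U1, U2, and U3): 1 − (1 − 0.800000)(1 − 0.855000)(1 − 0.942000) = 0.998318
Parallel (U5 and U6): 1 − (1 − 0.852000)(1 − 0.991000) = 0.998668
Series ([0.998318], U4, and [0.998668]): 0.998318 × 0.937000 × 0.998668 = 0.9342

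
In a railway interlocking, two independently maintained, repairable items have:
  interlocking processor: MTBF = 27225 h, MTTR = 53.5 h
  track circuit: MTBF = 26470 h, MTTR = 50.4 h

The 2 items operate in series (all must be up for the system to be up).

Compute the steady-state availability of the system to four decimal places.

A(interlocking processor) = MTBF/(MTBF+MTTR) = 27225/(27225+53.5) = 0.998039
A(track circuit) = MTBF/(MTBF+MTTR) = 26470/(26470+50.4) = 0.998100
Series availability: 0.998039 × 0.998100 = 0.9961

0.9961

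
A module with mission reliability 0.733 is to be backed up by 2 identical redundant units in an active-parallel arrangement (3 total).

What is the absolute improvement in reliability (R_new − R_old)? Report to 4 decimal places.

R_before = 0.733
R_after = 1 − (1 − 0.733)^3 = 0.9810
ΔR = 0.9810 − 0.733 = 0.2480

0.2480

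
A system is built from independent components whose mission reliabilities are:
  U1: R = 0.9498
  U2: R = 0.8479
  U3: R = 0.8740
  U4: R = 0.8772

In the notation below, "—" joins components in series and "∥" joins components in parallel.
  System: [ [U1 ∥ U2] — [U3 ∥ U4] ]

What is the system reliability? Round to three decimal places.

Parallel (U1 and U2): 1 − (1 − 0.94980)(1 − 0.84790) = 0.99236
Parallel (U3 and U4): 1 − (1 − 0.87400)(1 − 0.87720) = 0.98453
Series ([0.99236] and [0.98453]): 0.99236 × 0.98453 = 0.977

0.977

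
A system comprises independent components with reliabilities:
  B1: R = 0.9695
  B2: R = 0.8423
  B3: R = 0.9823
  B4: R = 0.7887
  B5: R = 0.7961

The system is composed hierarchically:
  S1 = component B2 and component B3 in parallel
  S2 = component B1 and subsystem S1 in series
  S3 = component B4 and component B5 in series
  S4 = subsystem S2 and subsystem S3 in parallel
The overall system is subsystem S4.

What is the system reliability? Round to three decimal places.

0.988

Parallel (B2 and B3): 1 − (1 − 0.84230)(1 − 0.98230) = 0.99721
Series (B1 and [0.99721]): 0.96950 × 0.99721 = 0.96680
Series (B4 and B5): 0.78870 × 0.79610 = 0.62788
Parallel ([0.96680] and [0.62788]): 1 − (1 − 0.96680)(1 − 0.62788) = 0.988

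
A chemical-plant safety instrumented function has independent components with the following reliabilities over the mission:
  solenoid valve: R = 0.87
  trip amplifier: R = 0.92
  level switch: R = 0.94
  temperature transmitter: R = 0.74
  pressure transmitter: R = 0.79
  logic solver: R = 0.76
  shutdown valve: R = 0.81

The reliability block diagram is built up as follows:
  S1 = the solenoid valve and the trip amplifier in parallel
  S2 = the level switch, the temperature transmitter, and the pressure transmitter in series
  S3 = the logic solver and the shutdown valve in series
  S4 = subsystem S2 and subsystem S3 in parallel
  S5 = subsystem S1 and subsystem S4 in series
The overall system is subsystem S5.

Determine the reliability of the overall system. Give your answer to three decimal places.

0.818

Parallel (solenoid valve and trip amplifier): 1 − (1 − 0.87000)(1 − 0.92000) = 0.98960
Series (level switch, temperature transmitter, and pressure transmitter): 0.94000 × 0.74000 × 0.79000 = 0.54952
Series (logic solver and shutdown valve): 0.76000 × 0.81000 = 0.61560
Parallel ([0.54952] and [0.61560]): 1 − (1 − 0.54952)(1 − 0.61560) = 0.82684
Series ([0.98960] and [0.82684]): 0.98960 × 0.82684 = 0.818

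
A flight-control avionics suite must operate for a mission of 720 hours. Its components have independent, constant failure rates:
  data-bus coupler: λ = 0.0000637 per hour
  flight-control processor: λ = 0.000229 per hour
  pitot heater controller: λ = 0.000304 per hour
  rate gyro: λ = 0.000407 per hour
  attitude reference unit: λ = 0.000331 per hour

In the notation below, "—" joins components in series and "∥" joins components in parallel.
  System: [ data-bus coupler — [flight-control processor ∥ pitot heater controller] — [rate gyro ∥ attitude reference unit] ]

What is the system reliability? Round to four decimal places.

0.8767

R(data-bus coupler) = exp(−0.0000637 × 720) = 0.955172
R(flight-control processor) = exp(−0.000229 × 720) = 0.847995
R(pitot heater controller) = exp(−0.000304 × 720) = 0.803418
R(rate gyro) = exp(−0.000407 × 720) = 0.745992
R(attitude reference unit) = exp(−0.000331 × 720) = 0.787951
Parallel (flight-control processor and pitot heater controller): 1 − (1 − 0.847995)(1 − 0.803418) = 0.970119
Parallel (rate gyro and attitude reference unit): 1 − (1 − 0.745992)(1 − 0.787951) = 0.946138
Series (data-bus coupler, [0.970119], and [0.946138]): 0.955172 × 0.970119 × 0.946138 = 0.8767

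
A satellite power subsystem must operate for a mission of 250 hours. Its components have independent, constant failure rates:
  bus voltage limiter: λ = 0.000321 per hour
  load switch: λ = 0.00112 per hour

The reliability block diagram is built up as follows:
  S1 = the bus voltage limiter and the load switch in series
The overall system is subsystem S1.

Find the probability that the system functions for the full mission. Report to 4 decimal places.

0.6975

R(bus voltage limiter) = exp(−0.000321 × 250) = 0.922886
R(load switch) = exp(−0.00112 × 250) = 0.755784
Series (bus voltage limiter and load switch): 0.922886 × 0.755784 = 0.6975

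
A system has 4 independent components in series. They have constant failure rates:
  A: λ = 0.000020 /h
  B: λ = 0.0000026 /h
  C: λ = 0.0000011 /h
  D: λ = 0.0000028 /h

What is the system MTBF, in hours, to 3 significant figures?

37700

Series of exponential components: λ_sys = Σ λ_i
λ_sys = 0.000020 + 0.0000026 + 0.0000011 + 0.0000028 = 2.6500e-05 /h
MTBF = 1 / λ_sys = 37700 h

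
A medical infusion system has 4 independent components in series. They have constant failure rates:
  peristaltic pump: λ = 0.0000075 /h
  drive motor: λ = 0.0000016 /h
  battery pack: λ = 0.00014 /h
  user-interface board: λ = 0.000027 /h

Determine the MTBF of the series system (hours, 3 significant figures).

5680

Series of exponential components: λ_sys = Σ λ_i
λ_sys = 0.0000075 + 0.0000016 + 0.00014 + 0.000027 = 1.7610e-04 /h
MTBF = 1 / λ_sys = 5680 h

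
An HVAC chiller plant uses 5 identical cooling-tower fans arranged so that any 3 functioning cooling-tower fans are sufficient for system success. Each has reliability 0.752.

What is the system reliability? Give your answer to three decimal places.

0.899

R = Σ_{i=3}^{5} C(5,i) p^i (1−p)^{5−i} with p = 0.752
C(5,3)·0.752^3·0.248^2 = 0.26155
C(5,4)·0.752^4·0.248^1 = 0.39655
C(5,5)·0.752^5·0.248^0 = 0.24049
Sum = 0.899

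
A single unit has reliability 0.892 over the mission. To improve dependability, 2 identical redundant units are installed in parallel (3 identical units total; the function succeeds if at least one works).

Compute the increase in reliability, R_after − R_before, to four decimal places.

0.1067

R_before = 0.892
R_after = 1 − (1 − 0.892)^3 = 0.9987
ΔR = 0.9987 − 0.892 = 0.1067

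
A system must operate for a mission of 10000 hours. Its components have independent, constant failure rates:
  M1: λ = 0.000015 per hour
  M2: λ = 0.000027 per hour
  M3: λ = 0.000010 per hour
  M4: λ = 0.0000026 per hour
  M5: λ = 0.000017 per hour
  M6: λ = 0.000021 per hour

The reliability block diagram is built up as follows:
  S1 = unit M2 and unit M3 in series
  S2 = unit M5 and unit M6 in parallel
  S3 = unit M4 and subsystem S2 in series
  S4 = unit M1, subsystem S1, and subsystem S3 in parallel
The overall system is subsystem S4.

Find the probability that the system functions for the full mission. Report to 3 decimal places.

0.998

R(M1) = exp(−0.000015 × 10000) = 0.86071
R(M2) = exp(−0.000027 × 10000) = 0.76338
R(M3) = exp(−0.000010 × 10000) = 0.90484
R(M4) = exp(−0.0000026 × 10000) = 0.97434
R(M5) = exp(−0.000017 × 10000) = 0.84366
R(M6) = exp(−0.000021 × 10000) = 0.81058
Series (M2 and M3): 0.76338 × 0.90484 = 0.69074
Parallel (M5 and M6): 1 − (1 − 0.84366)(1 − 0.81058) = 0.97039
Series (M4 and [0.97039]): 0.97434 × 0.97039 = 0.94549
Parallel (M1, [0.69074], and [0.94549]): 1 − (1 − 0.86071)(1 − 0.69074)(1 − 0.94549) = 0.998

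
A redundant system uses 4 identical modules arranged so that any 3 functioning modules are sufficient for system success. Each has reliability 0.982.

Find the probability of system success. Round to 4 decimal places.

0.9981

R = Σ_{i=3}^{4} C(4,i) p^i (1−p)^{4−i} with p = 0.982
C(4,3)·0.982^3·0.018^1 = 0.068182
C(4,4)·0.982^4·0.018^0 = 0.929921
Sum = 0.9981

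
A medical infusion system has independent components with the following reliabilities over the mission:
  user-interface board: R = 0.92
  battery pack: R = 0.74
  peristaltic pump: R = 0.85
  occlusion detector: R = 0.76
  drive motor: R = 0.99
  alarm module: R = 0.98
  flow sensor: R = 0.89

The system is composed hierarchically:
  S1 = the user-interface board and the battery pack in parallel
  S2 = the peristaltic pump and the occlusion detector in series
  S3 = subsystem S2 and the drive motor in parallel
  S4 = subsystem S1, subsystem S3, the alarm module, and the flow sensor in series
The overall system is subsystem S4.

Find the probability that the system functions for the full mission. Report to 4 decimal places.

0.8510

Parallel (user-interface board and battery pack): 1 − (1 − 0.920000)(1 − 0.740000) = 0.979200
Series (peristaltic pump and occlusion detector): 0.850000 × 0.760000 = 0.646000
Parallel ([0.646000] and drive motor): 1 − (1 − 0.646000)(1 − 0.990000) = 0.996460
Series ([0.979200], [0.996460], alarm module, and flow sensor): 0.979200 × 0.996460 × 0.980000 × 0.890000 = 0.8510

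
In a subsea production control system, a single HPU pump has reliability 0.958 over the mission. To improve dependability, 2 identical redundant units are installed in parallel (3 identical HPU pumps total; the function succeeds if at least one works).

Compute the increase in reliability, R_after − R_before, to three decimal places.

0.042

R_before = 0.958
R_after = 1 − (1 − 0.958)^3 = 1.000
ΔR = 1.000 − 0.958 = 0.042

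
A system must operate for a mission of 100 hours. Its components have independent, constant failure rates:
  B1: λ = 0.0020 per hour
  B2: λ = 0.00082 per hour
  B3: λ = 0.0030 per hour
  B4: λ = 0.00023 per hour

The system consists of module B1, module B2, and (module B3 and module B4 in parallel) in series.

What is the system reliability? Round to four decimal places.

0.7498

R(B1) = exp(−0.0020 × 100) = 0.818731
R(B2) = exp(−0.00082 × 100) = 0.921272
R(B3) = exp(−0.0030 × 100) = 0.740818
R(B4) = exp(−0.00023 × 100) = 0.977262
Parallel (B3 and B4): 1 − (1 − 0.740818)(1 − 0.977262) = 0.994107
Series (B1, B2, and [0.994107]): 0.818731 × 0.921272 × 0.994107 = 0.7498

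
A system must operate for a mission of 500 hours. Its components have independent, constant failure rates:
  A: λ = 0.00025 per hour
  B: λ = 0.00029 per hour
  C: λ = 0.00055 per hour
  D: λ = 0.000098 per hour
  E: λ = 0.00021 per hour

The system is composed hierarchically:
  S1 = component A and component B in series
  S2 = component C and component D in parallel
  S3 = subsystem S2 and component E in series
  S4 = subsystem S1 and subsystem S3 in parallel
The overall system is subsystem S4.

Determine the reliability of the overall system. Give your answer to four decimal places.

0.9740

R(A) = exp(−0.00025 × 500) = 0.882497
R(B) = exp(−0.00029 × 500) = 0.865022
R(C) = exp(−0.00055 × 500) = 0.759572
R(D) = exp(−0.000098 × 500) = 0.952181
R(E) = exp(−0.00021 × 500) = 0.900325
Series (A and B): 0.882497 × 0.865022 = 0.763379
Parallel (C and D): 1 − (1 − 0.759572)(1 − 0.952181) = 0.988503
Series ([0.988503] and E): 0.988503 × 0.900325 = 0.889974
Parallel ([0.763379] and [0.889974]): 1 − (1 − 0.763379)(1 − 0.889974) = 0.9740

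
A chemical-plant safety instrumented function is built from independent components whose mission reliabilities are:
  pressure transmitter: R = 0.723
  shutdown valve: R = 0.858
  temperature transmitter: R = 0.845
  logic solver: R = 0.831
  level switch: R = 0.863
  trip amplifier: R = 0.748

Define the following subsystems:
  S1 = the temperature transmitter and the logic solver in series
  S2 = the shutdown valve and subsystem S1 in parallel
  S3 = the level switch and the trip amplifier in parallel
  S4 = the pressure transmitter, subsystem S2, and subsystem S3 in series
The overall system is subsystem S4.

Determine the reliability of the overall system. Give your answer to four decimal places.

Series (temperature transmitter and logic solver): 0.845000 × 0.831000 = 0.702195
Parallel (shutdown valve and [0.702195]): 1 − (1 − 0.858000)(1 − 0.702195) = 0.957712
Parallel (level switch and trip amplifier): 1 − (1 − 0.863000)(1 − 0.748000) = 0.965476
Series (pressure transmitter, [0.957712], and [0.965476]): 0.723000 × 0.957712 × 0.965476 = 0.6685

0.6685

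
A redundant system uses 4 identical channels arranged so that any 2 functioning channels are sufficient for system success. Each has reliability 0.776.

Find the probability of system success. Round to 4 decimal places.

0.9626

R = Σ_{i=2}^{4} C(4,i) p^i (1−p)^{4−i} with p = 0.776
C(4,2)·0.776^2·0.224^2 = 0.181289
C(4,3)·0.776^3·0.224^1 = 0.418691
C(4,4)·0.776^4·0.224^0 = 0.362616
Sum = 0.9626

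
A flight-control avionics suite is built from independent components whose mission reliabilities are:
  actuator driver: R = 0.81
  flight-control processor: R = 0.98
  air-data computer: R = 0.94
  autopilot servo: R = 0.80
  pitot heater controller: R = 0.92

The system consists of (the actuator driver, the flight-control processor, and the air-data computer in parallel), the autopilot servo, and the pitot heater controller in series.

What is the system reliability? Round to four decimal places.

0.7358

Parallel (actuator driver, flight-control processor, and air-data computer): 1 − (1 − 0.810000)(1 − 0.980000)(1 − 0.940000) = 0.999772
Series ([0.999772], autopilot servo, and pitot heater controller): 0.999772 × 0.800000 × 0.920000 = 0.7358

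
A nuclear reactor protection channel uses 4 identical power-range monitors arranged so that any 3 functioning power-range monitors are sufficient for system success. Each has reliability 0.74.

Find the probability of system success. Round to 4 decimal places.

R = Σ_{i=3}^{4} C(4,i) p^i (1−p)^{4−i} with p = 0.74
C(4,3)·0.74^3·0.26^1 = 0.421433
C(4,4)·0.74^4·0.26^0 = 0.299866
Sum = 0.7213

0.7213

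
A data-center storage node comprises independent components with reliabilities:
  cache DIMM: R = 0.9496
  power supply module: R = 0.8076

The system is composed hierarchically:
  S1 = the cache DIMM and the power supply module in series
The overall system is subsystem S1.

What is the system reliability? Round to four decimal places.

0.7669

Series (cache DIMM and power supply module): 0.949600 × 0.807600 = 0.7669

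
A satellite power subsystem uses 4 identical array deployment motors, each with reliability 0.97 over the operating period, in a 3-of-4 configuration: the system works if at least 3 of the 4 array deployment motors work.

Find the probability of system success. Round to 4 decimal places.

0.9948

R = Σ_{i=3}^{4} C(4,i) p^i (1−p)^{4−i} with p = 0.97
C(4,3)·0.97^3·0.03^1 = 0.109521
C(4,4)·0.97^4·0.03^0 = 0.885293
Sum = 0.9948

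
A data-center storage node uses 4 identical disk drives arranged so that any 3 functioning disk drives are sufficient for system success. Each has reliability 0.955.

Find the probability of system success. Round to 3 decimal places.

R = Σ_{i=3}^{4} C(4,i) p^i (1−p)^{4−i} with p = 0.955
C(4,3)·0.955^3·0.045^1 = 0.15678
C(4,4)·0.955^4·0.045^0 = 0.83179
Sum = 0.989

0.989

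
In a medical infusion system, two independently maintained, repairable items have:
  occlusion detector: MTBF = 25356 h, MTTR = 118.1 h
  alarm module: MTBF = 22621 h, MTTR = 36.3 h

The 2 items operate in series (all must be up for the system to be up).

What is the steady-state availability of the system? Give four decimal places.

0.9938

A(occlusion detector) = MTBF/(MTBF+MTTR) = 25356/(25356+118.1) = 0.995364
A(alarm module) = MTBF/(MTBF+MTTR) = 22621/(22621+36.3) = 0.998398
Series availability: 0.995364 × 0.998398 = 0.9938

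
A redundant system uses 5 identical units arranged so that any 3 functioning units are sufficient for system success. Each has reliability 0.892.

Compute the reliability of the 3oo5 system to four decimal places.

R = Σ_{i=3}^{5} C(5,i) p^i (1−p)^{5−i} with p = 0.892
C(5,3)·0.892^3·0.108^2 = 0.082783
C(5,4)·0.892^4·0.108^1 = 0.341864
C(5,5)·0.892^5·0.108^0 = 0.564708
Sum = 0.9894

0.9894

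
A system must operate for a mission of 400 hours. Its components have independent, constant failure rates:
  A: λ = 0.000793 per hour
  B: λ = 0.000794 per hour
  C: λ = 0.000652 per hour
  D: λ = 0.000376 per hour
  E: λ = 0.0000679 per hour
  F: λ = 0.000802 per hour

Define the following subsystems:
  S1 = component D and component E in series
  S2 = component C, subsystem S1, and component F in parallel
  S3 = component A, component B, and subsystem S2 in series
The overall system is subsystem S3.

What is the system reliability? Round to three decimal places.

0.525

R(A) = exp(−0.000793 × 400) = 0.72819
R(B) = exp(−0.000794 × 400) = 0.72789
R(C) = exp(−0.000652 × 400) = 0.77043
R(D) = exp(−0.000376 × 400) = 0.86036
R(E) = exp(−0.0000679 × 400) = 0.97321
R(F) = exp(−0.000802 × 400) = 0.72557
Series (D and E): 0.86036 × 0.97321 = 0.83731
Parallel (C, [0.83731], and F): 1 − (1 − 0.77043)(1 − 0.83731)(1 − 0.72557) = 0.98975
Series (A, B, and [0.98975]): 0.72819 × 0.72789 × 0.98975 = 0.525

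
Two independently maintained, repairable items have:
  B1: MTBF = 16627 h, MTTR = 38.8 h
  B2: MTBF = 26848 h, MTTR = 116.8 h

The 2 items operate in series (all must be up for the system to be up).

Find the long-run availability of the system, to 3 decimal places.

A(B1) = MTBF/(MTBF+MTTR) = 16627/(16627+38.8) = 0.997672
A(B2) = MTBF/(MTBF+MTTR) = 26848/(26848+116.8) = 0.995668
Series availability: 0.997672 × 0.995668 = 0.993

0.993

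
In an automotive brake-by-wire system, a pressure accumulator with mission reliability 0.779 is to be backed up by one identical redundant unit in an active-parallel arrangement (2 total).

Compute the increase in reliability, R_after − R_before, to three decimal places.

R_before = 0.779
R_after = 1 − (1 − 0.779)^2 = 0.951
ΔR = 0.951 − 0.779 = 0.172

0.172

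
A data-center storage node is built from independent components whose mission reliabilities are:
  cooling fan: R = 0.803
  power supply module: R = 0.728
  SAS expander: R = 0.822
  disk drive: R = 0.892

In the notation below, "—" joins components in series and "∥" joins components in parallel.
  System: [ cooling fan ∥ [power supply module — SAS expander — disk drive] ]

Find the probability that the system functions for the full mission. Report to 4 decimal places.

0.9082

Series (power supply module, SAS expander, and disk drive): 0.728000 × 0.822000 × 0.892000 = 0.533787
Parallel (cooling fan and [0.533787]): 1 − (1 − 0.803000)(1 − 0.533787) = 0.9082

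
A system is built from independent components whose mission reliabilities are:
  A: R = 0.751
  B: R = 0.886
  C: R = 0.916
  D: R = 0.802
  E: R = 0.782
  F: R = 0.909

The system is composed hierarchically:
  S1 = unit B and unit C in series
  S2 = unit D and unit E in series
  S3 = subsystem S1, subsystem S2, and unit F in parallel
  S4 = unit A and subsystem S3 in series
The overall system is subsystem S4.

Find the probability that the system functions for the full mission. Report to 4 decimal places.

Series (B and C): 0.886000 × 0.916000 = 0.811576
Series (D and E): 0.802000 × 0.782000 = 0.627164
Parallel ([0.811576], [0.627164], and F): 1 − (1 − 0.811576)(1 − 0.627164)(1 − 0.909000) = 0.993607
Series (A and [0.993607]): 0.751000 × 0.993607 = 0.7462

0.7462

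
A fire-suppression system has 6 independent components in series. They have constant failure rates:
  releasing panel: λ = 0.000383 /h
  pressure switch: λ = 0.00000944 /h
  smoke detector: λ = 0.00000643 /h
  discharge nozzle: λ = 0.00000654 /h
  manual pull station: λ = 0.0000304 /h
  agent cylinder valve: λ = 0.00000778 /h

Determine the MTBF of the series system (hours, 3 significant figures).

Series of exponential components: λ_sys = Σ λ_i
λ_sys = 0.000383 + 0.00000944 + 0.00000643 + 0.00000654 + 0.0000304 + 0.00000778 = 4.4359e-04 /h
MTBF = 1 / λ_sys = 2250 h

2250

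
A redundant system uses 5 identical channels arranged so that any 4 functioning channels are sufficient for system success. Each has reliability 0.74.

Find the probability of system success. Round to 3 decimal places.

0.612

R = Σ_{i=4}^{5} C(5,i) p^i (1−p)^{5−i} with p = 0.74
C(5,4)·0.74^4·0.26^1 = 0.38983
C(5,5)·0.74^5·0.26^0 = 0.22190
Sum = 0.612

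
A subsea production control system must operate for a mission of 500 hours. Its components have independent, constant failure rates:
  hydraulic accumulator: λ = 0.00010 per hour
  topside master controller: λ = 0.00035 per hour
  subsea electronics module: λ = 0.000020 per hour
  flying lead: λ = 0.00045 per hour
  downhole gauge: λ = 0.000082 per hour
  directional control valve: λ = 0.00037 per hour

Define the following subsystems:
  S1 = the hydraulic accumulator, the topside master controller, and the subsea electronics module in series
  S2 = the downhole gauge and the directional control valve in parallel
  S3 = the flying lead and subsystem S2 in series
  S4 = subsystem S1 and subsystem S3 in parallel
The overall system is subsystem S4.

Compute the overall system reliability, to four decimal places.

R(hydraulic accumulator) = exp(−0.00010 × 500) = 0.951229
R(topside master controller) = exp(−0.00035 × 500) = 0.839457
R(subsea electronics module) = exp(−0.000020 × 500) = 0.990050
R(flying lead) = exp(−0.00045 × 500) = 0.798516
R(downhole gauge) = exp(−0.000082 × 500) = 0.959829
R(directional control valve) = exp(−0.00037 × 500) = 0.831104
Series (hydraulic accumulator, topside master controller, and subsea electronics module): 0.951229 × 0.839457 × 0.990050 = 0.790571
Parallel (downhole gauge and directional control valve): 1 − (1 − 0.959829)(1 − 0.831104) = 0.993215
Series (flying lead and [0.993215]): 0.798516 × 0.993215 = 0.793098
Parallel ([0.790571] and [0.793098]): 1 − (1 − 0.790571)(1 − 0.793098) = 0.9567

0.9567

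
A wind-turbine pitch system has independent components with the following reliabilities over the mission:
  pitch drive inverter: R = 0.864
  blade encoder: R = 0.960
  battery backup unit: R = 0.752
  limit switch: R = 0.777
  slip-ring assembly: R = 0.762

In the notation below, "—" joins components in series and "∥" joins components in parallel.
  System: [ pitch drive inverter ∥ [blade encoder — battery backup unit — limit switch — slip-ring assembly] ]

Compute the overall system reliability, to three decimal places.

Series (blade encoder, battery backup unit, limit switch, and slip-ring assembly): 0.96000 × 0.75200 × 0.77700 × 0.76200 = 0.42743
Parallel (pitch drive inverter and [0.42743]): 1 − (1 − 0.86400)(1 − 0.42743) = 0.922

0.922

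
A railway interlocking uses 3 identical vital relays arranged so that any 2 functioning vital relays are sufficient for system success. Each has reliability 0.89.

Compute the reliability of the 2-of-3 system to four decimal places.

0.9664

R = Σ_{i=2}^{3} C(3,i) p^i (1−p)^{3−i} with p = 0.89
C(3,2)·0.89^2·0.11^1 = 0.261393
C(3,3)·0.89^3·0.11^0 = 0.704969
Sum = 0.9664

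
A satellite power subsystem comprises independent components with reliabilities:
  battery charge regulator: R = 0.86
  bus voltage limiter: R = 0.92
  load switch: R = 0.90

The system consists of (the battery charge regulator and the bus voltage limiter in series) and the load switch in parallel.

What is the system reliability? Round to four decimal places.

0.9791

Series (battery charge regulator and bus voltage limiter): 0.860000 × 0.920000 = 0.791200
Parallel ([0.791200] and load switch): 1 − (1 − 0.791200)(1 − 0.900000) = 0.9791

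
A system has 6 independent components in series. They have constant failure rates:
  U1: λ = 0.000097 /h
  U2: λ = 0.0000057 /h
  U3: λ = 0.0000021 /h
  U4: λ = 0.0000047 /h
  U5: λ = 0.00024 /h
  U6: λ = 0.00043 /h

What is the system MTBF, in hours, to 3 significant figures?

1280

Series of exponential components: λ_sys = Σ λ_i
λ_sys = 0.000097 + 0.0000057 + 0.0000021 + 0.0000047 + 0.00024 + 0.00043 = 7.7950e-04 /h
MTBF = 1 / λ_sys = 1280 h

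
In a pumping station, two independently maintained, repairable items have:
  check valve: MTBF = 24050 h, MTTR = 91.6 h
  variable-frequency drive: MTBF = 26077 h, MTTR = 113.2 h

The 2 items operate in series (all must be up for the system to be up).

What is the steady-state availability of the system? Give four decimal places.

0.9919

A(check valve) = MTBF/(MTBF+MTTR) = 24050/(24050+91.6) = 0.996206
A(variable-frequency drive) = MTBF/(MTBF+MTTR) = 26077/(26077+113.2) = 0.995678
Series availability: 0.996206 × 0.995678 = 0.9919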